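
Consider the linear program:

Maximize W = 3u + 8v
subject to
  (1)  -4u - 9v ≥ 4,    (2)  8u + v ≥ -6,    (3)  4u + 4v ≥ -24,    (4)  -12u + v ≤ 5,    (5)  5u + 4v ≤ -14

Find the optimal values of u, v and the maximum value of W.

u = -10/27, v = -82/27, maximum W = -686/27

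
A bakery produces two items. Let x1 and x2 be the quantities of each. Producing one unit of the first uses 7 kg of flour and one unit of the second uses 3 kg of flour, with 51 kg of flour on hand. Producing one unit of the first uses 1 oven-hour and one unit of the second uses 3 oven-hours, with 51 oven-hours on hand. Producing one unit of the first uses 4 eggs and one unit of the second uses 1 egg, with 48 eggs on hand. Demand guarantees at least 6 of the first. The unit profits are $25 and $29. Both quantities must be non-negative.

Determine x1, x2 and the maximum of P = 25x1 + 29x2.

Vertices and P = 25x1 + 29x2:
  (51/7, 0) → P = 1275/7
  (6, 0) → P = 150
  (6, 3) → P = 237

At the optimal vertex, 7x1 + 3x2 = 51 and x1 = 6.
Solving simultaneously gives x1 = 6, x2 = 3.

x1 = 6, x2 = 3, maximum P = 237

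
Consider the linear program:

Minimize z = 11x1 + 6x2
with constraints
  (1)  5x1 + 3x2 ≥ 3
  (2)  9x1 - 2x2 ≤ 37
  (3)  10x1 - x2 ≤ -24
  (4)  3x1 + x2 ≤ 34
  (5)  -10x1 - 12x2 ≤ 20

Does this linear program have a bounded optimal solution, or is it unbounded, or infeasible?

unbounded

From the feasible point (-69/35, 30/7), moving in the direction (-3, 5) keeps every constraint satisfied while z decreases without bound.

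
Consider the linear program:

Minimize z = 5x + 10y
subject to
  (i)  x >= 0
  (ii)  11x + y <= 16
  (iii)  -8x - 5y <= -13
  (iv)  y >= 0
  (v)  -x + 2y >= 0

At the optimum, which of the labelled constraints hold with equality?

Feasible corners and z = 5x + 10y:
  (0, 16) → z = 160
  (0, 13/5) → z = 26
  (32/23, 16/23) → z = 320/23
  (26/21, 13/21) → z = 260/21

The minimum is at (26/21, 13/21). Substituting into each constraint, equality holds for (iii) and (v); the remaining constraints have slack.

(iii) and (v)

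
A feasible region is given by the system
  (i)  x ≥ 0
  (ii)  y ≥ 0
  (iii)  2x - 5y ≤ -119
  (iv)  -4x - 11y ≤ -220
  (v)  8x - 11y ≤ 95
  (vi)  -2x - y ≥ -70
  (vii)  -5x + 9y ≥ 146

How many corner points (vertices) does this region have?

Intersecting each pair of boundary lines and keeping only the points that satisfy every inequality leaves:
  (0, 119/5)
  (0, 70)
  (77/4, 63/2)

3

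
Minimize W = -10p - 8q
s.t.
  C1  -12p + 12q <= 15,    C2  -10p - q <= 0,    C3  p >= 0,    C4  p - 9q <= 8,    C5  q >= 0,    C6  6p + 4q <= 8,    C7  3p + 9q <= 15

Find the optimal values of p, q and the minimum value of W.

Vertices and W = -10p - 8q:
  (0, 5/4) → W = -10
  (3/10, 31/20) → W = -77/5
  (0, 0) → W = 0
  (4/3, 0) → W = -40/3

p = 3/10, q = 31/20, minimum W = -77/5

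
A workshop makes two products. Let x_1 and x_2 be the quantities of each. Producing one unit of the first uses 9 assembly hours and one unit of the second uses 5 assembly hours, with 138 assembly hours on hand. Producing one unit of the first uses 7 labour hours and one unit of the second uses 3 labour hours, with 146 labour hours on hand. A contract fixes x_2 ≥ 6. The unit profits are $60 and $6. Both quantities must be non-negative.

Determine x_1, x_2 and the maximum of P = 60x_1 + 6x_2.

Corner points and P = 60x_1 + 6x_2:
  (0, 138/5) → P = 828/5
  (0, 6) → P = 36
  (12, 6) → P = 756

The binding constraints are 9x_1 + 5x_2 = 138 and x_2 = 6.
Solving simultaneously gives x_1 = 12, x_2 = 6.

x_1 = 12, x_2 = 6, maximum P = 756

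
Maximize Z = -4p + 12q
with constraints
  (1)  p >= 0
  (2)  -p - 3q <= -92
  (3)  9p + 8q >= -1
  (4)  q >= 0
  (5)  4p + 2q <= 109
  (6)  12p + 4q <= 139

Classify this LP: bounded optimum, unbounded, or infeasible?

bounded optimum

Corner points and Z = -4p + 12q:
  (0, 92/3) → Z = 368
  (0, 139/4) → Z = 417
  (49/32, 965/32) → Z = 1423/4
The feasible region has finitely many vertices and no improving ray; the maximum is 417 at (0, 139/4).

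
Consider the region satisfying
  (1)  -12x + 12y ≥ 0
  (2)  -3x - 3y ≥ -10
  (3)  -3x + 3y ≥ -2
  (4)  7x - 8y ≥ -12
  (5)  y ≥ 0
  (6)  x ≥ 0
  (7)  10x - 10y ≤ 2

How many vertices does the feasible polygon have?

4

The feasible vertices (each the meet of two boundaries and inside every other half-plane) are:
  (5/3, 5/3)
  (0, 0)
  (44/45, 106/45)
  (0, 3/2)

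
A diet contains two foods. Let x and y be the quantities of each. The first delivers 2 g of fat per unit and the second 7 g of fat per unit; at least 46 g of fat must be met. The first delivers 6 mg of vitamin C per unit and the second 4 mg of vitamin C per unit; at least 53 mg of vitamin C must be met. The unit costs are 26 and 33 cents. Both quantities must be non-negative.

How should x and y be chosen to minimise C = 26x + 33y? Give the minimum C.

Vertices and C = 26x + 33y:
  (0, 53/4) → C = 1749/4
  (23, 0) → C = 598
  (11/2, 5) → C = 308
The feasible region is unbounded (it extends along (0, 1), (1, 0)), but C strictly increases along every unbounded feasible direction, so there is no improving ray and the minimum is attained at a vertex.

At the optimal vertex, 2x + 7y = 46 and 6x + 4y = 53.
Solving simultaneously gives x = 11/2, y = 5.

x = 11/2, y = 5, minimum C = 308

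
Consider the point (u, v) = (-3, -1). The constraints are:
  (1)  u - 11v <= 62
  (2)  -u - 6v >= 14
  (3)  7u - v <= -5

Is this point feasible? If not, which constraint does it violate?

Constraint (2): -u - 6v = 9, which is not ≥ 14. All other constraints are satisfied.

not feasible — violates (2)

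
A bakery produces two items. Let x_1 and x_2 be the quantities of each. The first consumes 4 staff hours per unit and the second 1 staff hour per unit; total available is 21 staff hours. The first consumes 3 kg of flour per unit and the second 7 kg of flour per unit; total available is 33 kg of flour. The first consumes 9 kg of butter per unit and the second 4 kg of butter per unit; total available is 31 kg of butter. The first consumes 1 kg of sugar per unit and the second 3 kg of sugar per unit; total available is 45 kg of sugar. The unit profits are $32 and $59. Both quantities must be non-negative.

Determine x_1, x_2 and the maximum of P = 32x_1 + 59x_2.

Vertices and P = 32x_1 + 59x_2:
  (0, 0) → P = 0
  (0, 33/7) → P = 1947/7
  (31/9, 0) → P = 992/9
  (5/3, 4) → P = 868/3

The optimum lies where 3x_1 + 7x_2 = 33 and 9x_1 + 4x_2 = 31.
Solving simultaneously gives x_1 = 5/3, x_2 = 4.

x_1 = 5/3, x_2 = 4, maximum P = 868/3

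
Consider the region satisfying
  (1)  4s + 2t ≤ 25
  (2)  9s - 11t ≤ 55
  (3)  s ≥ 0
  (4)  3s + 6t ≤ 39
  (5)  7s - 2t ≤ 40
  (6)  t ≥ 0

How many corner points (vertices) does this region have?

Intersecting each pair of boundary lines and keeping only the points that satisfy every inequality leaves:
  (4, 9/2)
  (65/11, 15/22)
  (0, 13/2)
  (0, 0)
  (40/7, 0)

5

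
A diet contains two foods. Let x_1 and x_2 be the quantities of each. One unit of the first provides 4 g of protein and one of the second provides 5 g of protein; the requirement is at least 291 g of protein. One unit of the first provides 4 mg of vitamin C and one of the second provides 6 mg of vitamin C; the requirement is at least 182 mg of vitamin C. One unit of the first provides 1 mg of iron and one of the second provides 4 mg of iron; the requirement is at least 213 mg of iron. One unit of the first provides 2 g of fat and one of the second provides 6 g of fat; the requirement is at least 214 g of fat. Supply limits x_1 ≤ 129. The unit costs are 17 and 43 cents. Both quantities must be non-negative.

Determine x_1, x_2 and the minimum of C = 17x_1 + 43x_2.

Corner points and C = 17x_1 + 43x_2:
  (0, 291/5) → C = 12513/5
  (9, 51) → C = 2346
  (129, 21) → C = 3096
The feasible region is unbounded (it extends along (0, 1)), but C strictly increases along every unbounded feasible direction, so there is no improving ray and the minimum is attained at a vertex.

At the optimal vertex, 4x_1 + 5x_2 = 291 and x_1 + 4x_2 = 213.
Solving simultaneously gives x_1 = 9, x_2 = 51.

x_1 = 9, x_2 = 51, minimum C = 2346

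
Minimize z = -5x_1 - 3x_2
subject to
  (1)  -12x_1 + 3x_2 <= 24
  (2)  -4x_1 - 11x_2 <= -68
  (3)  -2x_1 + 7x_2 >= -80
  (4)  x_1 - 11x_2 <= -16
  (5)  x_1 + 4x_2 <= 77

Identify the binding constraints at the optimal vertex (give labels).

(4) and (5)

Vertices and z = -5x_1 - 3x_2:
  (-5/12, 19/3) → z = -203/12
  (45/17, 316/17) → z = -69
  (52/5, 12/5) → z = -296/5
  (261/5, 31/5) → z = -1398/5

The minimum is at (261/5, 31/5). Substituting into each constraint, equality holds for (4) and (5); the remaining constraints have slack.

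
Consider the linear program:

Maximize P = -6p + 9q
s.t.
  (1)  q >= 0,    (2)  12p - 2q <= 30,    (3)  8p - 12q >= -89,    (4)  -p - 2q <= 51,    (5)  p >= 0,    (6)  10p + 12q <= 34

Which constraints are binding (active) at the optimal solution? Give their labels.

Extreme points and P = -6p + 9q:
  (5/2, 0) → P = -15
  (0, 0) → P = 0
  (107/41, 27/41) → P = -399/41
  (0, 17/6) → P = 51/2

The maximum is at (0, 17/6). Substituting into each constraint, equality holds for (5) and (6); the remaining constraints have slack.

(5) and (6)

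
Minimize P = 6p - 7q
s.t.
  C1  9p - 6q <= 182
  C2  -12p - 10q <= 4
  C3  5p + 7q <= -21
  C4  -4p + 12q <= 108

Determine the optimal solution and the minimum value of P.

p = 91/17, q = -116/17, minimum P = 1358/17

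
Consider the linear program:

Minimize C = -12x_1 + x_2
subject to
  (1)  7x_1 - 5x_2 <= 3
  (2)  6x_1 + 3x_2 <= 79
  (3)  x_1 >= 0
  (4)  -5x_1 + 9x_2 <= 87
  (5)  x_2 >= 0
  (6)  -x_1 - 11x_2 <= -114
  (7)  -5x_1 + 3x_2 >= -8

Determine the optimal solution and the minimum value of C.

x_1 = 87/11, x_2 = 347/33, minimum C = -2785/33

Extreme points and C = -12x_1 + x_2:
  (603/82, 795/82) → C = -6441/82
  (31/4, 41/4) → C = -331/4
  (150/23, 917/69) → C = -4483/69
  (87/11, 347/33) → C = -2785/33
  (69/64, 657/64) → C = -171/64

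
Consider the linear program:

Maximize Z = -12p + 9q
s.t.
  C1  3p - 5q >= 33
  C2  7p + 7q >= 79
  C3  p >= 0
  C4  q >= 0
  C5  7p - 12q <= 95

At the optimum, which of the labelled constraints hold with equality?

C1 and C2

Extreme points and Z = -12p + 9q:
  (313/28, 3/28) → Z = -3729/28
  (79/7, 0) → Z = -948/7
  (95/7, 0) → Z = -1140/7
The feasible region is unbounded (it extends along (12, 7), (5, 3)), but Z strictly decreases along every unbounded feasible direction, so there is no improving ray and the maximum is attained at a vertex.

The maximum is at (313/28, 3/28). Substituting into each constraint, equality holds for C1 and C2; the remaining constraints have slack.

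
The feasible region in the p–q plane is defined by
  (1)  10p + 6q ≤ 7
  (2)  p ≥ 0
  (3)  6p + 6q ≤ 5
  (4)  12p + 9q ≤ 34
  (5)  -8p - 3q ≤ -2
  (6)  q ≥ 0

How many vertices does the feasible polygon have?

Intersecting each pair of boundary lines and keeping only the points that satisfy every inequality leaves:
  (1/2, 1/3)
  (7/10, 0)
  (0, 5/6)
  (0, 2/3)
  (1/4, 0)

5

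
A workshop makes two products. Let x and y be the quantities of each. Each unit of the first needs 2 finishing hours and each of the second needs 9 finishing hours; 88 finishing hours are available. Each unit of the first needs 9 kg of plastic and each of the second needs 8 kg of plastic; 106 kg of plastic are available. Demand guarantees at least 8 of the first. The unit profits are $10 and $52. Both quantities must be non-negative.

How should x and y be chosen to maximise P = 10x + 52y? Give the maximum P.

x = 8, y = 17/4, maximum P = 301

Corner points and P = 10x + 52y:
  (106/9, 0) → P = 1060/9
  (8, 0) → P = 80
  (8, 17/4) → P = 301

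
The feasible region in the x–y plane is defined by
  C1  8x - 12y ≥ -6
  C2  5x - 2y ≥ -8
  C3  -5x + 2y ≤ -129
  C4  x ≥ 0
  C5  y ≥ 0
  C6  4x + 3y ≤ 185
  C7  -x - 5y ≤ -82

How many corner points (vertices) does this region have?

3

The feasible vertices (each the meet of two boundaries and inside every other half-plane) are:
  (757/23, 409/23)
  (809/27, 281/27)
  (679/17, 143/17)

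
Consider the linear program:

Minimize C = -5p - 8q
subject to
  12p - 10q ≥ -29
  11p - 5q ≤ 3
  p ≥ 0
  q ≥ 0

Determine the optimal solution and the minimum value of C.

Extreme points and C = -5p - 8q:
  (7/2, 71/10) → C = -743/10
  (0, 29/10) → C = -116/5
  (3/11, 0) → C = -15/11
  (0, 0) → C = 0

The optimum lies where 12p - 10q = -29 and 11p - 5q = 3.
Solving simultaneously gives p = 7/2, q = 71/10.

p = 7/2, q = 71/10, minimum C = -743/10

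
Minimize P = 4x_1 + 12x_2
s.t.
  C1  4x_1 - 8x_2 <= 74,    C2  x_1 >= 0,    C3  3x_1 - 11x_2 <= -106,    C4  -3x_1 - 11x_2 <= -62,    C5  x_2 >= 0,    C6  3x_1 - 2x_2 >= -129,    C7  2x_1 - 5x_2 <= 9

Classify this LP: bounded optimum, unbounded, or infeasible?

bounded optimum

Corner points and P = 4x_1 + 12x_2:
  (831/10, 323/10) → P = 720
  (0, 106/11) → P = 1272/11
  (0, 129/2) → P = 774
The feasible region has finitely many vertices and no improving ray; the minimum is 1272/11 at (0, 106/11).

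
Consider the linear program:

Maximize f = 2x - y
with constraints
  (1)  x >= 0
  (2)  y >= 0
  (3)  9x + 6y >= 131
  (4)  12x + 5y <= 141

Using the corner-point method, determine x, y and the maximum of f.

Vertices and f = 2x - y:
  (0, 131/6) → f = -131/6
  (0, 141/5) → f = -141/5
  (191/27, 101/9) → f = 79/27

At the optimal vertex, 9x + 6y = 131 and 12x + 5y = 141.
Solving simultaneously gives x = 191/27, y = 101/9.

x = 191/27, y = 101/9, maximum f = 79/27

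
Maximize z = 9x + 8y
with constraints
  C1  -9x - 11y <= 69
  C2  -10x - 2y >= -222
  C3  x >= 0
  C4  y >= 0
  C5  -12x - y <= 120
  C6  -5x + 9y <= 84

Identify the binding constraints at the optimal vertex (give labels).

C2 and C6

Vertices and z = 9x + 8y:
  (111/5, 0) → z = 999/5
  (183/10, 39/2) → z = 3207/10
  (0, 0) → z = 0
  (0, 28/3) → z = 224/3

The maximum is at (183/10, 39/2). Substituting into each constraint, equality holds for C2 and C6; the remaining constraints have slack.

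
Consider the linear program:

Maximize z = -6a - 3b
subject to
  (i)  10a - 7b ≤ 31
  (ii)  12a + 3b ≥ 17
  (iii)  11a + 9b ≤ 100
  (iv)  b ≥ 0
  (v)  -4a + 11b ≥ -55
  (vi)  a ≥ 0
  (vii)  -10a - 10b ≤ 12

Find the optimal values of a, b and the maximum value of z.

Vertices and z = -6a - 3b:
  (979/167, 659/167) → z = -7851/167
  (31/10, 0) → z = -93/5
  (17/12, 0) → z = -17/2
  (0, 17/3) → z = -17
  (0, 100/9) → z = -100/3

The binding constraints are 12a + 3b = 17 and b = 0.
Solving simultaneously gives a = 17/12, b = 0.

a = 17/12, b = 0, maximum z = -17/2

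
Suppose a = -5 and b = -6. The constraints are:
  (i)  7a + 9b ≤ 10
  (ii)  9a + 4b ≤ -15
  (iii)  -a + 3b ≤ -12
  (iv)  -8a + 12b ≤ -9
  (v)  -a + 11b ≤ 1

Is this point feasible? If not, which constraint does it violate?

feasible

(i): -89 ≤ 10 ✓
(ii): -69 ≤ -15 ✓
(iii): -13 ≤ -12 ✓
(iv): -32 ≤ -9 ✓
(v): -61 ≤ 1 ✓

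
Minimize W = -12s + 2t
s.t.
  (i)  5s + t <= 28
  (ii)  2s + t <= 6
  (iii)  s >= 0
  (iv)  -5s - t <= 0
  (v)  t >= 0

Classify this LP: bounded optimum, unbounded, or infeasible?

bounded optimum

Corner points and W = -12s + 2t:
  (0, 6) → W = 12
  (3, 0) → W = -36
  (0, 0) → W = 0
The feasible region has finitely many vertices and no improving ray; the minimum is -36 at (3, 0).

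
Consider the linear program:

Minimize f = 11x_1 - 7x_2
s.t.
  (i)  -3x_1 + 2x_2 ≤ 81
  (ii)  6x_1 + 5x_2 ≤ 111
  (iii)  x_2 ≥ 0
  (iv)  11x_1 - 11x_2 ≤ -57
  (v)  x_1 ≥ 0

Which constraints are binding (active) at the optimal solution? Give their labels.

(ii) and (v)

Vertices and f = 11x_1 - 7x_2:
  (936/121, 1563/121) → f = -645/121
  (0, 111/5) → f = -777/5
  (0, 57/11) → f = -399/11

The minimum is at (0, 111/5). Substituting into each constraint, equality holds for (ii) and (v); the remaining constraints have slack.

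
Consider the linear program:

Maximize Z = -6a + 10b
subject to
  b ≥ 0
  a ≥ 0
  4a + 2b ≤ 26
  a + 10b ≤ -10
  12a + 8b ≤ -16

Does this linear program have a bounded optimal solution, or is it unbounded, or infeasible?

infeasible

The boundaries b = 0 and a + 10b = -10 meet at (-10, 0), but that point violates a ≥ 0. Every candidate vertex is excluded by some other constraint, so the feasible region is empty.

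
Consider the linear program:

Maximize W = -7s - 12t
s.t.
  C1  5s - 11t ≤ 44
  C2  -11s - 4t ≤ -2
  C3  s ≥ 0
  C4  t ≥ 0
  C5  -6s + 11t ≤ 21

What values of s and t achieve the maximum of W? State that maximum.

s = 2/11, t = 0, maximum W = -14/11

Extreme points and W = -7s - 12t:
  (44/5, 0) → W = -308/5
  (0, 1/2) → W = -6
  (2/11, 0) → W = -14/11
  (0, 21/11) → W = -252/11
The feasible region is unbounded (it extends along (11, 6), (11, 5)), but W strictly decreases along every unbounded feasible direction, so there is no improving ray and the maximum is attained at a vertex.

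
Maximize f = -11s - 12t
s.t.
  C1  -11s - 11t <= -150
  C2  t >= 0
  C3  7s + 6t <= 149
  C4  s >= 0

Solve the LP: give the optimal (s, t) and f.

s = 150/11, t = 0, maximum f = -150

Feasible corners and f = -11s - 12t:
  (150/11, 0) → f = -150
  (0, 150/11) → f = -1800/11
  (149/7, 0) → f = -1639/7
  (0, 149/6) → f = -298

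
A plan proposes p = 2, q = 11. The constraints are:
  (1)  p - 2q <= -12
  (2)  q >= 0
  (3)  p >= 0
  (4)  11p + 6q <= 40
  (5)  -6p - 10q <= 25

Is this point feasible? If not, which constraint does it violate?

not feasible — violates (4)

Constraint (4): 11p + 6q = 88, which is not ≤ 40. All other constraints are satisfied.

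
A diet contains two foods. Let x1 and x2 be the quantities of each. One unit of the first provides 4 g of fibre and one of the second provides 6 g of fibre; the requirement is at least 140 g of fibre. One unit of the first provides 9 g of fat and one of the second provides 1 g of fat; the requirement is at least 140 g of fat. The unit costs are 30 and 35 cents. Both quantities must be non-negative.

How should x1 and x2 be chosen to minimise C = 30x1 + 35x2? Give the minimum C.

x1 = 14, x2 = 14, minimum C = 910

The feasible region is unbounded (it extends along (0, 1), (1, 0)), but C strictly increases along every unbounded feasible direction, so there is no improving ray and the minimum is attained at a vertex.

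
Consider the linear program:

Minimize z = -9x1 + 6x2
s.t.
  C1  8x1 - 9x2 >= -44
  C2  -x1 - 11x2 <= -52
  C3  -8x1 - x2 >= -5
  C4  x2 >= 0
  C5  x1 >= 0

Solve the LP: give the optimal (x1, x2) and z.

x1 = 1/29, x2 = 137/29, minimum z = 813/29

Extreme points and z = -9x1 + 6x2:
  (1/80, 49/10) → z = 2343/80
  (0, 44/9) → z = 88/3
  (1/29, 137/29) → z = 813/29
  (0, 52/11) → z = 312/11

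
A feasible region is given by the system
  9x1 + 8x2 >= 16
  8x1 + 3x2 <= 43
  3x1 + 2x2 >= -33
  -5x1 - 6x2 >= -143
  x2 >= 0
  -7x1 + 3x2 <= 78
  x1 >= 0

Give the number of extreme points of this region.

4

Of the 21 pairwise boundary intersections, those satisfying every inequality are:
  (16/9, 0)
  (0, 2)
  (43/8, 0)
  (0, 43/3)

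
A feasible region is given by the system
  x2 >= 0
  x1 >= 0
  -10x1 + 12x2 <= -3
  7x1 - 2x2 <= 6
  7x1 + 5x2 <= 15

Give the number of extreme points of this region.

3

Intersecting each pair of boundary lines and keeping only the points that satisfy every inequality leaves:
  (3/10, 0)
  (6/7, 0)
  (33/32, 39/64)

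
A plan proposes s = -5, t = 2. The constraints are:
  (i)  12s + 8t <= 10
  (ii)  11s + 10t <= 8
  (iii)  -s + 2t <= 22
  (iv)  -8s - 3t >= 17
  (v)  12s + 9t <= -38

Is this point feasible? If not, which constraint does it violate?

(i): -44 ≤ 10 ✓
(ii): -35 ≤ 8 ✓
(iii): 9 ≤ 22 ✓
(iv): 34 ≥ 17 ✓
(v): -42 ≤ -38 ✓

feasible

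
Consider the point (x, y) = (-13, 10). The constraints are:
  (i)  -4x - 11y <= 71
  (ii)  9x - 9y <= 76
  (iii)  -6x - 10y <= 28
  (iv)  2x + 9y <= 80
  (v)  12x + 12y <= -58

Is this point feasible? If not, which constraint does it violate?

Constraint (v): 12x + 12y = -36, which is not ≤ -58. All other constraints are satisfied.

not feasible — violates (v)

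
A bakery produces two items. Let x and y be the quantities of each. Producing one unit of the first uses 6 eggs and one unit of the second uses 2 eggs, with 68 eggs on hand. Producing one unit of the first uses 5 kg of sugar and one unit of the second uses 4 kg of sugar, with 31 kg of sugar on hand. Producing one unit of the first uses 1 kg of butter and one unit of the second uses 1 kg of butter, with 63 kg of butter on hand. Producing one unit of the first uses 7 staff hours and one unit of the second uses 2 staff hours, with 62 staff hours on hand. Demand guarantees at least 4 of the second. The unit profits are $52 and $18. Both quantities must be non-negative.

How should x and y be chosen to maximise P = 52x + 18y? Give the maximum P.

x = 3, y = 4, maximum P = 228

Corner points and P = 52x + 18y:
  (0, 31/4) → P = 279/2
  (0, 4) → P = 72
  (3, 4) → P = 228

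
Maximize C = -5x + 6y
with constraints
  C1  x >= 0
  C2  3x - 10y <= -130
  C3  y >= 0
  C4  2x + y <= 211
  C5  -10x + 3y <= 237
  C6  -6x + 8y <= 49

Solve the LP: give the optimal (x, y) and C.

x = 275/18, y = 211/12, maximum C = 262/9

Vertices and C = -5x + 6y:
  (1980/23, 893/23) → C = -4542/23
  (275/18, 211/12) → C = 262/9
  (149/2, 62) → C = -1/2

At the optimal vertex, 3x - 10y = -130 and -6x + 8y = 49.
Solving simultaneously gives x = 275/18, y = 211/12.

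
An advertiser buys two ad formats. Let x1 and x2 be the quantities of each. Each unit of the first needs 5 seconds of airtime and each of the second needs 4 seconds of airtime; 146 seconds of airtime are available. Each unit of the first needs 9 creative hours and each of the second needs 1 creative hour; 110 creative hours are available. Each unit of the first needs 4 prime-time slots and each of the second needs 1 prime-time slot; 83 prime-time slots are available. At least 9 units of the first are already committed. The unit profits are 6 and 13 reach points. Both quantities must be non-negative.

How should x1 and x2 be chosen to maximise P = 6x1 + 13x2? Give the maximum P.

x1 = 9, x2 = 101/4, maximum P = 1529/4

Corner points and P = 6x1 + 13x2:
  (110/9, 0) → P = 220/3
  (9, 0) → P = 54
  (294/31, 764/31) → P = 11696/31
  (9, 101/4) → P = 1529/4

The binding constraints are 5x1 + 4x2 = 146 and x1 = 9.
Solving simultaneously gives x1 = 9, x2 = 101/4.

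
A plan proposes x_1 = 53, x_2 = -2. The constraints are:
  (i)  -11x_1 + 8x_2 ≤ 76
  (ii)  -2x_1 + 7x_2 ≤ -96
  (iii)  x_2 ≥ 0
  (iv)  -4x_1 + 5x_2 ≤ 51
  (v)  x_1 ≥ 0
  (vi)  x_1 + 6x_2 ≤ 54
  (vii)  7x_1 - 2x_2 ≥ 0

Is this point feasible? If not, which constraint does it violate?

not feasible — violates (iii)

Constraint (iii): x_2 = -2, which is not ≥ 0. All other constraints are satisfied.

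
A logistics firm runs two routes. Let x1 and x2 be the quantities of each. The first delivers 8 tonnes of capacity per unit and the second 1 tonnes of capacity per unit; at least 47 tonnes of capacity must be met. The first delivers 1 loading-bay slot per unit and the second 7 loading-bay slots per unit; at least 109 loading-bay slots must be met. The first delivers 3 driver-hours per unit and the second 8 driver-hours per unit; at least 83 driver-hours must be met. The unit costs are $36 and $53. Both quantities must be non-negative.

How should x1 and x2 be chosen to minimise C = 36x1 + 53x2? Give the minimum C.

x1 = 4, x2 = 15, minimum C = 939

The feasible region is unbounded (it extends along (0, 1), (1, 0)), but C strictly increases along every unbounded feasible direction, so there is no improving ray and the minimum is attained at a vertex.

The optimum lies where 8x1 + x2 = 47 and x1 + 7x2 = 109.
Solving simultaneously gives x1 = 4, x2 = 15.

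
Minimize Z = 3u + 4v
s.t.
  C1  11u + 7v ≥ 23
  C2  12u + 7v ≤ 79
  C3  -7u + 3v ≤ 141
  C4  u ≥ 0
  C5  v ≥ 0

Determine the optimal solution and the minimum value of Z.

u = 23/11, v = 0, minimum Z = 69/11

The binding constraints are 11u + 7v = 23 and v = 0.
Solving simultaneously gives u = 23/11, v = 0.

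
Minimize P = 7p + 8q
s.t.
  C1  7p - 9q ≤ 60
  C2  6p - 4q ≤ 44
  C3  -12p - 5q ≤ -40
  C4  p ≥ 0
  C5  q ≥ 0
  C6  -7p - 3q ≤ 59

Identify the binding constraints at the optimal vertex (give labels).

Vertices and P = 7p + 8q:
  (22/3, 0) → P = 154/3
  (0, 8) → P = 64
  (10/3, 0) → P = 70/3
The feasible region is unbounded (it extends along (0, 1), (2, 3)), but P strictly increases along every unbounded feasible direction, so there is no improving ray and the minimum is attained at a vertex.

The minimum is at (10/3, 0). Substituting into each constraint, equality holds for C3 and C5; the remaining constraints have slack.

C3 and C5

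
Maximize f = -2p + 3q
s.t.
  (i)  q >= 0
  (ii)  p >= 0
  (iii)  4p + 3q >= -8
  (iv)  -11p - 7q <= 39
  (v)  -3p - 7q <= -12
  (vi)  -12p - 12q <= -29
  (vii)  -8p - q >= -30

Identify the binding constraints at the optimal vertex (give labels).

(ii) and (vii)

Corner points and f = -2p + 3q:
  (0, 29/12) → f = 29/4
  (0, 30) → f = 90
  (59/48, 19/16) → f = 53/48
  (198/53, 6/53) → f = -378/53

The maximum is at (0, 30). Substituting into each constraint, equality holds for (ii) and (vii); the remaining constraints have slack.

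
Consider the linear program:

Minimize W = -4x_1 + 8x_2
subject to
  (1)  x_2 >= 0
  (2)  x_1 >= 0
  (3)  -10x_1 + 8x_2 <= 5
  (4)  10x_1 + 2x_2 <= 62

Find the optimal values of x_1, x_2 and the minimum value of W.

x_1 = 31/5, x_2 = 0, minimum W = -124/5

Extreme points and W = -4x_1 + 8x_2:
  (0, 0) → W = 0
  (31/5, 0) → W = -124/5
  (0, 5/8) → W = 5
  (243/50, 67/10) → W = 854/25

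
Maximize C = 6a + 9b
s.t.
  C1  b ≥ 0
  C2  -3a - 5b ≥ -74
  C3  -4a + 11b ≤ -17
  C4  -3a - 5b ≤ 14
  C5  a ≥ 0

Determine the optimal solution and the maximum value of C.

The optimum lies where b = 0 and -3a - 5b = -74.
Solving simultaneously gives a = 74/3, b = 0.

a = 74/3, b = 0, maximum C = 148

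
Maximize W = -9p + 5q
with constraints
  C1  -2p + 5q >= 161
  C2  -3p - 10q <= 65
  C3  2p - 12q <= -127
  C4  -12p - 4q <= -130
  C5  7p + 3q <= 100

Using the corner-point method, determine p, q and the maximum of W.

p = -5/4, q = 145/4, maximum W = 385/2

Feasible corners and W = -9p + 5q:
  (3/34, 548/17) → W = 5453/34
  (17/41, 1327/41) → W = 6482/41
  (-5/4, 145/4) → W = 385/2

The binding constraints are -12p - 4q = -130 and 7p + 3q = 100.
Solving simultaneously gives p = -5/4, q = 145/4.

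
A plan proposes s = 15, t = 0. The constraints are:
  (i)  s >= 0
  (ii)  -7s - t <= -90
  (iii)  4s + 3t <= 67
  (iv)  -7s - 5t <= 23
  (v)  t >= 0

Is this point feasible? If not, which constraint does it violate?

feasible

(i): 15 ≥ 0 ✓
(ii): -105 ≤ -90 ✓
(iii): 60 ≤ 67 ✓
(iv): -105 ≤ 23 ✓
(v): 0 ≥ 0 ✓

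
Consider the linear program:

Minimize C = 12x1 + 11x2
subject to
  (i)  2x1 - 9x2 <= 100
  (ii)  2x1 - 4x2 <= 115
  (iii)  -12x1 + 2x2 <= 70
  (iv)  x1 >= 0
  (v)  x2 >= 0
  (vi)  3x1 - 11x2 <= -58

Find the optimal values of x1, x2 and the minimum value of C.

Corner points and C = 12x1 + 11x2:
  (1497/10, 461/10) → C = 4607/2
  (0, 35) → C = 385
  (0, 58/11) → C = 58
The feasible region is unbounded (it extends along (2, 1), (1, 6)), but C strictly increases along every unbounded feasible direction, so there is no improving ray and the minimum is attained at a vertex.

At the optimal vertex, x1 = 0 and 3x1 - 11x2 = -58.
Solving simultaneously gives x1 = 0, x2 = 58/11.

x1 = 0, x2 = 58/11, minimum C = 58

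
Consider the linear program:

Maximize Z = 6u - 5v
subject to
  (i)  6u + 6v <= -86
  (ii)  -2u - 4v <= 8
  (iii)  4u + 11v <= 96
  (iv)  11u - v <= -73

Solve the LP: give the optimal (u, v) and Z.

Extreme points and Z = 6u - 5v:
  (-74/3, 31/3) → Z = -599/3
  (-761/21, 460/21) → Z = -6866/21
  (-236/3, 112/3) → Z = -1976/3

u = -74/3, v = 31/3, maximum Z = -599/3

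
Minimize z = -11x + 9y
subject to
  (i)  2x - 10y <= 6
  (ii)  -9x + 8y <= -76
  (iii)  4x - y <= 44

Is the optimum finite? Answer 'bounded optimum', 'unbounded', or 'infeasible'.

Vertices and z = -11x + 9y:
  (356/37, 49/37) → z = -3475/37
  (217/19, 32/19) → z = -2099/19
  (12, 4) → z = -96
The feasible region has finitely many vertices and no improving ray; the minimum is -2099/19 at (217/19, 32/19).

bounded optimum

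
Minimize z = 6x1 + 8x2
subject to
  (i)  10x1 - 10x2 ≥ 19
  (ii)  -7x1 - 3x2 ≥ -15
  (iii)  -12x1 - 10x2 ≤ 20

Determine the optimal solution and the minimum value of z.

x1 = 105/17, x2 = -160/17, minimum z = -650/17

Feasible corners and z = 6x1 + 8x2:
  (207/100, 17/100) → z = 689/50
  (-1/22, -107/55) → z = -871/55
  (105/17, -160/17) → z = -650/17

The binding constraints are -7x1 - 3x2 = -15 and -12x1 - 10x2 = 20.
Solving simultaneously gives x1 = 105/17, x2 = -160/17.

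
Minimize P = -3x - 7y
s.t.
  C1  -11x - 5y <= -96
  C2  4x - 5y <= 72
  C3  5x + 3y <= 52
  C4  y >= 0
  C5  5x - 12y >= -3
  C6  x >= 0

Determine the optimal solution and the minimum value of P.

x = 41/5, y = 11/3, minimum P = -754/15

Feasible corners and P = -3x - 7y:
  (96/11, 0) → P = -288/11
  (1137/157, 513/157) → P = -7002/157
  (52/5, 0) → P = -156/5
  (41/5, 11/3) → P = -754/15

The binding constraints are 5x + 3y = 52 and 5x - 12y = -3.
Solving simultaneously gives x = 41/5, y = 11/3.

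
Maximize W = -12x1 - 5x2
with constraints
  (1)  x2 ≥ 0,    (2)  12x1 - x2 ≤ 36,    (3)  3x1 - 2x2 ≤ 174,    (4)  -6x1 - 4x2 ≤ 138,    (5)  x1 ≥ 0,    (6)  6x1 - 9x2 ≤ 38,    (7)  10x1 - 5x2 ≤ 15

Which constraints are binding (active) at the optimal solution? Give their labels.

(1) and (5)

Corner points and W = -12x1 - 5x2:
  (0, 0) → W = 0
  (3/2, 0) → W = -18
  (33/10, 18/5) → W = -288/5
The feasible region is unbounded (it extends along (0, 1), (1, 12)), but W strictly decreases along every unbounded feasible direction, so there is no improving ray and the maximum is attained at a vertex.

The maximum is at (0, 0). Substituting into each constraint, equality holds for (1) and (5); the remaining constraints have slack.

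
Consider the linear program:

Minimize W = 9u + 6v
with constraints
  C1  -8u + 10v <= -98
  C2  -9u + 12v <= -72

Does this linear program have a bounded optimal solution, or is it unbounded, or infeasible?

From the feasible point (76, 51), moving in the direction (-10, -8) keeps every constraint satisfied while W decreases without bound.

unbounded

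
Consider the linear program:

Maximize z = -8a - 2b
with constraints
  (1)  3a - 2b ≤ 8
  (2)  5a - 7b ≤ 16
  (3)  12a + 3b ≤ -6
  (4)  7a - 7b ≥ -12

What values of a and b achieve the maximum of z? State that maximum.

Vertices and z = -8a - 2b:
  (2/33, -74/33) → z = 4
  (-14, -86/7) → z = 956/7
  (-26/35, 34/35) → z = 4

a = -14, b = -86/7, maximum z = 956/7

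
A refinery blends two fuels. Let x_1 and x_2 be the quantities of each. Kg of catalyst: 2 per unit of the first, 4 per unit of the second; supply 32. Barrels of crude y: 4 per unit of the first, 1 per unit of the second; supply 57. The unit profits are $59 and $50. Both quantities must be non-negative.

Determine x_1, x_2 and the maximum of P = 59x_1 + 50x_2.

Corner points and P = 59x_1 + 50x_2:
  (0, 0) → P = 0
  (0, 8) → P = 400
  (57/4, 0) → P = 3363/4
  (14, 1) → P = 876

At the optimal vertex, 2x_1 + 4x_2 = 32 and 4x_1 + x_2 = 57.
Solving simultaneously gives x_1 = 14, x_2 = 1.

x_1 = 14, x_2 = 1, maximum P = 876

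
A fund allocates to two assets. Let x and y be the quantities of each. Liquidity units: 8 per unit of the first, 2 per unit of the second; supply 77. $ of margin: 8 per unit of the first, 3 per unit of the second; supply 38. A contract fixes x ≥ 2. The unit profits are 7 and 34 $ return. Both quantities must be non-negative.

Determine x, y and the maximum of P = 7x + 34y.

The optimum lies where 8x + 3y = 38 and x = 2.
Solving simultaneously gives x = 2, y = 22/3.

x = 2, y = 22/3, maximum P = 790/3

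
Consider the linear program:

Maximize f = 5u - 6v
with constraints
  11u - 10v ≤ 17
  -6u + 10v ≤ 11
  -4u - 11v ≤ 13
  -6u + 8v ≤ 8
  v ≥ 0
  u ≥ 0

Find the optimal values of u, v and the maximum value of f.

u = 17/11, v = 0, maximum f = 85/11

The binding constraints are 11u - 10v = 17 and v = 0.
Solving simultaneously gives u = 17/11, v = 0.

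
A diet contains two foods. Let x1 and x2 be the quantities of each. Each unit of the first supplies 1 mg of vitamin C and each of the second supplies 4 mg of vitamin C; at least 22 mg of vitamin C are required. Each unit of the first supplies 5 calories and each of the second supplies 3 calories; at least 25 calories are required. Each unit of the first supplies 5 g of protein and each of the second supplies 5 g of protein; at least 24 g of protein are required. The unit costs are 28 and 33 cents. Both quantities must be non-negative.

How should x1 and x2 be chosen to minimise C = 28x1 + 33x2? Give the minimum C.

Feasible corners and C = 28x1 + 33x2:
  (0, 25/3) → C = 275
  (22, 0) → C = 616
  (2, 5) → C = 221
The feasible region is unbounded (it extends along (0, 1), (1, 0)), but C strictly increases along every unbounded feasible direction, so there is no improving ray and the minimum is attained at a vertex.

x1 = 2, x2 = 5, minimum C = 221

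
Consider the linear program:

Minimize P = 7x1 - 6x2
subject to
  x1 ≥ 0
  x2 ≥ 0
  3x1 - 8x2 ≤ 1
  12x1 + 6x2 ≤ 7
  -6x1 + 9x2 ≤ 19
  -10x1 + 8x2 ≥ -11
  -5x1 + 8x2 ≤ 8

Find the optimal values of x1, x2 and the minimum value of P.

x1 = 0, x2 = 1, minimum P = -6

Vertices and P = 7x1 - 6x2:
  (0, 0) → P = 0
  (0, 1) → P = -6
  (1/3, 0) → P = 7/3
  (31/57, 3/38) → P = 10/3
  (4/63, 131/126) → P = -365/63

The binding constraints are x1 = 0 and -5x1 + 8x2 = 8.
Solving simultaneously gives x1 = 0, x2 = 1.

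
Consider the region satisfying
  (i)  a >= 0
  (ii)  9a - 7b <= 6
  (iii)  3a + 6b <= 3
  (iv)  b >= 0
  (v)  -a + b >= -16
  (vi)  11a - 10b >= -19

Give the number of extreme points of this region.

4

The feasible vertices (each the meet of two boundaries and inside every other half-plane) are:
  (0, 1/2)
  (0, 0)
  (19/25, 3/25)
  (2/3, 0)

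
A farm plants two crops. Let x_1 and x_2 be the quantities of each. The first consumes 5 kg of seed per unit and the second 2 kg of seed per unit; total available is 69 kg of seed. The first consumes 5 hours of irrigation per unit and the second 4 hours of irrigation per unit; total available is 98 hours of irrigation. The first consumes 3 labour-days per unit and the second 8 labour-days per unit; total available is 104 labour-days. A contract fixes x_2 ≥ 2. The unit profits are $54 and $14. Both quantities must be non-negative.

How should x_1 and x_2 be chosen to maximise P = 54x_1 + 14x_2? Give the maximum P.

x_1 = 13, x_2 = 2, maximum P = 730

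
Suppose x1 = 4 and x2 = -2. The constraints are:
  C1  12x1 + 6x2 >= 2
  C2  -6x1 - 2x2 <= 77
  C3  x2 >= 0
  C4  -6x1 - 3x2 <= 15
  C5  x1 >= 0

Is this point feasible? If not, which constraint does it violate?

not feasible — violates C3

Constraint C3: x2 = -2, which is not ≥ 0. All other constraints are satisfied.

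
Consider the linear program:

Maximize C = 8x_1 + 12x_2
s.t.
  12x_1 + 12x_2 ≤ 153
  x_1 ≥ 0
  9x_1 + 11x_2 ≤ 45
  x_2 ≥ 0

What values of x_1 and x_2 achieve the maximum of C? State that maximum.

x_1 = 0, x_2 = 45/11, maximum C = 540/11

Corner points and C = 8x_1 + 12x_2:
  (0, 45/11) → C = 540/11
  (0, 0) → C = 0
  (5, 0) → C = 40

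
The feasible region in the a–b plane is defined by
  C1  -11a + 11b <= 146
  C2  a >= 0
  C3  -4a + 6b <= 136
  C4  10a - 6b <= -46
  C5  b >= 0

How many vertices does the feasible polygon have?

3

Intersecting each pair of boundary lines and keeping only the points that satisfy every inequality leaves:
  (0, 146/11)
  (185/22, 477/22)
  (0, 23/3)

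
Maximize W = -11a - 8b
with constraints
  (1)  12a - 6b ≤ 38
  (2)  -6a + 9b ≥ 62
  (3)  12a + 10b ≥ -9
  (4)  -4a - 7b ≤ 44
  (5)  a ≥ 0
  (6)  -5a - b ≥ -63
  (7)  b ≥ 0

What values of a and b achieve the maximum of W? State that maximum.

Extreme points and W = -11a - 8b:
  (0, 62/9) → W = -496/9
  (505/51, 688/51) → W = -11059/51
  (0, 63) → W = -504

a = 0, b = 62/9, maximum W = -496/9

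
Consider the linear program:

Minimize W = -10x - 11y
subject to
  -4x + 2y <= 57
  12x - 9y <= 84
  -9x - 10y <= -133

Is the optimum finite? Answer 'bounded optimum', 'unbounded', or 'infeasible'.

unbounded

From the feasible point (-152/29, 1045/58), moving in the direction (2, 4) keeps every constraint satisfied while W decreases without bound.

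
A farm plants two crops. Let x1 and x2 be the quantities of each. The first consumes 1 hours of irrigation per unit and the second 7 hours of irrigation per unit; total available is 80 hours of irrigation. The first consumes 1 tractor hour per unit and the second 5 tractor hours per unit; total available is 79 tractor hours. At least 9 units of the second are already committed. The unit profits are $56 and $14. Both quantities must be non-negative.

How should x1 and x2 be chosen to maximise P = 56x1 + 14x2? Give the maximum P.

Corner points and P = 56x1 + 14x2:
  (0, 80/7) → P = 160
  (0, 9) → P = 126
  (17, 9) → P = 1078

x1 = 17, x2 = 9, maximum P = 1078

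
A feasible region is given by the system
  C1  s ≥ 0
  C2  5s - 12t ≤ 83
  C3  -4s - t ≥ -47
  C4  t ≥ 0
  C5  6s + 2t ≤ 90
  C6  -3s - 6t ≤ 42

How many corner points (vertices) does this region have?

Intersecting each pair of boundary lines and keeping only the points that satisfy every inequality leaves:
  (0, 0)
  (0, 45)
  (47/4, 0)
  (2, 39)

4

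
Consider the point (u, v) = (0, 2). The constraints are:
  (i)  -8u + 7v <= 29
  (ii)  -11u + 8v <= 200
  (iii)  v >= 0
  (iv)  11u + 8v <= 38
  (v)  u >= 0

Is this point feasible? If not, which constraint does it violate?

feasible

(i): 14 ≤ 29 ✓
(ii): 16 ≤ 200 ✓
(iii): 2 ≥ 0 ✓
(iv): 16 ≤ 38 ✓
(v): 0 ≥ 0 ✓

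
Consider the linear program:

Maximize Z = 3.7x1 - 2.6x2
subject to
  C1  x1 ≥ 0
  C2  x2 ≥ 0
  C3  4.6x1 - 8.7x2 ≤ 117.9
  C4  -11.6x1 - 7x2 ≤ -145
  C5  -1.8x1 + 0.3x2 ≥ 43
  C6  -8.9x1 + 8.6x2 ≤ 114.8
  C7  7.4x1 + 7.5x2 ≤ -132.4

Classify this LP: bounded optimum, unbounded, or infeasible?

The boundaries -8.9x1 + 8.6x2 = 114.8 and 7.4x1 + 7.5x2 = -132.4 meet at (-199964/13039, -32884/13039), but that point violates x1 ≥ 0. Every candidate vertex is excluded by some other constraint, so the feasible region is empty.

infeasible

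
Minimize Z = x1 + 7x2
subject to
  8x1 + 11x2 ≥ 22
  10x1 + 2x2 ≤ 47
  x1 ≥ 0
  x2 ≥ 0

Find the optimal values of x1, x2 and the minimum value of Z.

Extreme points and Z = x1 + 7x2:
  (0, 2) → Z = 14
  (11/4, 0) → Z = 11/4
  (0, 47/2) → Z = 329/2
  (47/10, 0) → Z = 47/10

The optimum lies where 8x1 + 11x2 = 22 and x2 = 0.
Solving simultaneously gives x1 = 11/4, x2 = 0.

x1 = 11/4, x2 = 0, minimum Z = 11/4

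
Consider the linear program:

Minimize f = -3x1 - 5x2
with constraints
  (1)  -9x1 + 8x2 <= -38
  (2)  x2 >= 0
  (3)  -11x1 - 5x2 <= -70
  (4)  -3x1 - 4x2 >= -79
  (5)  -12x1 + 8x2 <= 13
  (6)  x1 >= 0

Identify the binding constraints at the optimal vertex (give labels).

Vertices and f = -3x1 - 5x2:
  (750/133, 212/133) → f = -3310/133
  (196/15, 199/20) → f = -1779/20
  (70/11, 0) → f = -210/11
  (79/3, 0) → f = -79

The minimum is at (196/15, 199/20). Substituting into each constraint, equality holds for (1) and (4); the remaining constraints have slack.

(1) and (4)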